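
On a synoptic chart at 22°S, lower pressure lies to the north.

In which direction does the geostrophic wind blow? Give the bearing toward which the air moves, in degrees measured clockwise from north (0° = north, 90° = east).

The pressure-gradient force points toward the north (bearing 000°).
Geostrophic balance: in the Southern Hemisphere the Coriolis force deflects motion to the left, so the geostrophic wind blows 90° to the left of the pressure-gradient force (low pressure on the right).
Rotating 000° by 90° counterclockwise gives 270° — the wind blows toward the west.

270°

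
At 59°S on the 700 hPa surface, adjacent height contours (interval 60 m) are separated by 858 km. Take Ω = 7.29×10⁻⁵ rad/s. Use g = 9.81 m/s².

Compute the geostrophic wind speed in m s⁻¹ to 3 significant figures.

Coriolis parameter at 59°S:
f = 2Ω sin φ = 2 × 7.29×10⁻⁵ × sin 59° = 1.25×10⁻⁴ s⁻¹
Height gradient: |∂Z/∂n| = 60 m / 858000 m = 6.99×10⁻⁵
On a pressure surface, geostrophic balance gives V_g = (g/f)|∂Z/∂n|:
V_g = 9.81 × 6.99×10⁻⁵ / 1.25×10⁻⁴ = 5.49 m/s

5.49 m s⁻¹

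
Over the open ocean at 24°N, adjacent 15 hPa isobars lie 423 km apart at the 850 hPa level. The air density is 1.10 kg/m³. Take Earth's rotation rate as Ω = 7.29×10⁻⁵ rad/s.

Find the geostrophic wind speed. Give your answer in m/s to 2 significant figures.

Coriolis parameter at 24°N:
f = 2Ω sin φ = 2 × 7.29×10⁻⁵ × sin 24° = 5.93×10⁻⁵ s⁻¹
Pressure gradient: |∂P/∂n| = 1500 Pa / 423000 m = 3.55×10⁻³ Pa/m
Geostrophic balance (pressure-gradient force = Coriolis force):
V_g = (1/(fρ)) |∂P/∂n| = 3.55×10⁻³ / (5.93×10⁻⁵ × 1.10) = 54.4 m/s

54 m/s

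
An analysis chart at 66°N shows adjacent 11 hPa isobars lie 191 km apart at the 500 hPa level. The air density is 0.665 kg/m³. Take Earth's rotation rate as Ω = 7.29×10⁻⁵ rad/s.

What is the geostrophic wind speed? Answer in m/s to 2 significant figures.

Coriolis parameter at 66°N:
f = 2Ω sin φ = 2 × 7.29×10⁻⁵ × sin 66° = 1.33×10⁻⁴ s⁻¹
Pressure gradient: |∂P/∂n| = 1100 Pa / 191000 m = 5.76×10⁻³ Pa/m
Geostrophic balance (pressure-gradient force = Coriolis force):
V_g = (1/(fρ)) |∂P/∂n| = 5.76×10⁻³ / (1.33×10⁻⁴ × 0.665) = 65.0 m/s

65 m/s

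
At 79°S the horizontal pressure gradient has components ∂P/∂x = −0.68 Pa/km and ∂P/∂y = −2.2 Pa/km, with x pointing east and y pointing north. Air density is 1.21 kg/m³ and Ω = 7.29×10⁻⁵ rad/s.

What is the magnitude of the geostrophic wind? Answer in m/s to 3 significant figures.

13.3 m/s

Coriolis parameter at 79°S:
f = 2Ω sin φ = 2 × 7.29×10⁻⁵ × sin 79° = 1.43×10⁻⁴ s⁻¹
In the Southern Hemisphere f is negative: f = −1.43×10⁻⁴ s⁻¹.
Component geostrophic relations (x east, y north):
u_g = −(1/(fρ)) ∂P/∂y,  v_g = (1/(fρ)) ∂P/∂x
u_g = −(−2.2×10⁻³)/(−1.43×10⁻⁴ × 1.21) = −12.7 m/s;  v_g = (−0.68×10⁻³)/(−1.43×10⁻⁴ × 1.21) = 3.93 m/s
|V_g| = √(u_g² + v_g²) = 13.3 m/s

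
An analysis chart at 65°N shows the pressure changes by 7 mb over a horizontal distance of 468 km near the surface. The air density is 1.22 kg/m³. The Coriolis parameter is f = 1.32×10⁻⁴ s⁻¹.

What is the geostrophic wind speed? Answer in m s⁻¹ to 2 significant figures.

9.3 m s⁻¹

Pressure gradient: |∂P/∂n| = 700 Pa / 468000 m = 1.50×10⁻³ Pa/m
Geostrophic balance (pressure-gradient force = Coriolis force):
V_g = (1/(fρ)) |∂P/∂n| = 1.50×10⁻³ / (1.32×10⁻⁴ × 1.22) = 9.29 m/s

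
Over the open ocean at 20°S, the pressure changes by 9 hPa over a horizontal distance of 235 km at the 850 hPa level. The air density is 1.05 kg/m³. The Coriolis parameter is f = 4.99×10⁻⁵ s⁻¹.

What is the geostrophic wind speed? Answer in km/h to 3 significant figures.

263 km/h

Pressure gradient: |∂P/∂n| = 900 Pa / 235000 m = 3.83×10⁻³ Pa/m
Geostrophic balance (pressure-gradient force = Coriolis force):
V_g = (1/(fρ)) |∂P/∂n| = 3.83×10⁻³ / (4.99×10⁻⁵ × 1.05) = 73.1 m/s
Converting: 73.1 m/s × 3.6 = 263 km/h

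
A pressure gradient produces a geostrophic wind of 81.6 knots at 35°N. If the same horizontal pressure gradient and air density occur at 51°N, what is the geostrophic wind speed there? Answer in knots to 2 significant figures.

60 knots

With the same pressure gradient and density, V_g ∝ 1/f ∝ 1/sin φ.
V₂ = V₁ · sin φ₁ / sin φ₂ = 81.6 × sin 35° / sin 51°
V₂ = 81.6 × 0.5736/0.7771 = 60 knots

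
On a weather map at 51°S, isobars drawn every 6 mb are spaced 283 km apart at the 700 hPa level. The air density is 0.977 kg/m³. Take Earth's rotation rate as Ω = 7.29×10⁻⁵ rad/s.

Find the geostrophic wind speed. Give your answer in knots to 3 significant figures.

37.2 knots

Coriolis parameter at 51°S:
f = 2Ω sin φ = 2 × 7.29×10⁻⁵ × sin 51° = 1.13×10⁻⁴ s⁻¹
Pressure gradient: |∂P/∂n| = 600 Pa / 283000 m = 2.12×10⁻³ Pa/m
Geostrophic balance (pressure-gradient force = Coriolis force):
V_g = (1/(fρ)) |∂P/∂n| = 2.12×10⁻³ / (1.13×10⁻⁴ × 0.977) = 19.2 m/s
Converting: 19.2 m/s × 1.944 = 37.2 knots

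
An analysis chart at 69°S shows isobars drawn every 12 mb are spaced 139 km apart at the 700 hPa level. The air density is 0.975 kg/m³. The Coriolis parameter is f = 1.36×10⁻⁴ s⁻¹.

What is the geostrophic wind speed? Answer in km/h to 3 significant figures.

234 km/h

Pressure gradient: |∂P/∂n| = 1200 Pa / 139000 m = 8.63×10⁻³ Pa/m
Geostrophic balance (pressure-gradient force = Coriolis force):
V_g = (1/(fρ)) |∂P/∂n| = 8.63×10⁻³ / (1.36×10⁻⁴ × 0.975) = 65.1 m/s
Converting: 65.1 m/s × 3.6 = 234 km/h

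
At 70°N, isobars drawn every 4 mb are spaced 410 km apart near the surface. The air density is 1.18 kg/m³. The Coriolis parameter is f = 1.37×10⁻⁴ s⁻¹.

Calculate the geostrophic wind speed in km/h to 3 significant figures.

21.7 km/h

Pressure gradient: |∂P/∂n| = 400 Pa / 410000 m = 9.76×10⁻⁴ Pa/m
Geostrophic balance (pressure-gradient force = Coriolis force):
V_g = (1/(fρ)) |∂P/∂n| = 9.76×10⁻⁴ / (1.37×10⁻⁴ × 1.18) = 6.03 m/s
Converting: 6.03 m/s × 3.6 = 21.7 km/h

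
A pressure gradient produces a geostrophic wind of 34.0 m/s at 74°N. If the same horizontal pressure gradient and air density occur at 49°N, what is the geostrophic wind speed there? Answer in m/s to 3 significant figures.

43.3 m/s

With the same pressure gradient and density, V_g ∝ 1/f ∝ 1/sin φ.
V₂ = V₁ · sin φ₁ / sin φ₂ = 34.0 × sin 74° / sin 49°
V₂ = 34.0 × 0.9613/0.7547 = 43.3 m/s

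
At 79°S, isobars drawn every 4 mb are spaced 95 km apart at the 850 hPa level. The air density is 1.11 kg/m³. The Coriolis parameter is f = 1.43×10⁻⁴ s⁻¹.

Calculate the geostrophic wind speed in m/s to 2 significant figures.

27 m/s

Pressure gradient: |∂P/∂n| = 400 Pa / 95000 m = 4.21×10⁻³ Pa/m
Geostrophic balance (pressure-gradient force = Coriolis force):
V_g = (1/(fρ)) |∂P/∂n| = 4.21×10⁻³ / (1.43×10⁻⁴ × 1.11) = 26.5 m/s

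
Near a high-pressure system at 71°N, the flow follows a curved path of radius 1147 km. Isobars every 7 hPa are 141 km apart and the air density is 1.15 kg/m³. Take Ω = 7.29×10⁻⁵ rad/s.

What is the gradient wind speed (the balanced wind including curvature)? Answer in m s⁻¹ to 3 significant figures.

Coriolis parameter at 71°N:
f = 2Ω sin φ = 2 × 7.29×10⁻⁵ × sin 71° = 1.38×10⁻⁴ s⁻¹
Pressure gradient: |∂P/∂n| = 700 Pa / 141000 m = 4.96×10⁻³ Pa/m
Geostrophic speed: V_g = |∂P/∂n|/(fρ) = 4.96×10⁻³/(1.38×10⁻⁴ × 1.15) = 31.3 m/s
Around a high, pressure-gradient force acts outward with centrifugal, so Coriolis balances both:
fV = (1/ρ)|∂P/∂n| + V²/R  →  V² − fR·V + fR·V_g = 0
With fR = 1.38×10⁻⁴ × 1147×10³ m = 158 m/s:
V = [fR − √((fR)² − 4 fR V_g)]/2 = [158 − √(158² − 4×158×31.3)]/2 = 43 m/s
Supergeostrophic (V > V_g = 31.3 m/s), as expected around a high.

43.0 m s⁻¹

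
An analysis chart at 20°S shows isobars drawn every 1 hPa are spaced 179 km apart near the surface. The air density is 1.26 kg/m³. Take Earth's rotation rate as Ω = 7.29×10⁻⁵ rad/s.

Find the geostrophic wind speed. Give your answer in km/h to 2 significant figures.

Coriolis parameter at 20°S:
f = 2Ω sin φ = 2 × 7.29×10⁻⁵ × sin 20° = 4.99×10⁻⁵ s⁻¹
Pressure gradient: |∂P/∂n| = 100 Pa / 179000 m = 5.59×10⁻⁴ Pa/m
Geostrophic balance (pressure-gradient force = Coriolis force):
V_g = (1/(fρ)) |∂P/∂n| = 5.59×10⁻⁴ / (4.99×10⁻⁵ × 1.26) = 8.89 m/s
Converting: 8.89 m/s × 3.6 = 32 km/h

32 km/h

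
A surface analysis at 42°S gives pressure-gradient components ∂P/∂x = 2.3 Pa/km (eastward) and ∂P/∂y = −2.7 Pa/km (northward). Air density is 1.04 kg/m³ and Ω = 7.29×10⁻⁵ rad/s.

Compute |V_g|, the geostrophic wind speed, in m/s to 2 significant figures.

35 m/s

Coriolis parameter at 42°S:
f = 2Ω sin φ = 2 × 7.29×10⁻⁵ × sin 42° = 9.76×10⁻⁵ s⁻¹
In the Southern Hemisphere f is negative: f = −9.76×10⁻⁵ s⁻¹.
Component geostrophic relations (x east, y north):
u_g = −(1/(fρ)) ∂P/∂y,  v_g = (1/(fρ)) ∂P/∂x
u_g = −(−2.7×10⁻³)/(−9.76×10⁻⁵ × 1.04) = −26.6 m/s;  v_g = (2.3×10⁻³)/(−9.76×10⁻⁵ × 1.04) = −22.7 m/s
|V_g| = √(u_g² + v_g²) = 35.0 m/s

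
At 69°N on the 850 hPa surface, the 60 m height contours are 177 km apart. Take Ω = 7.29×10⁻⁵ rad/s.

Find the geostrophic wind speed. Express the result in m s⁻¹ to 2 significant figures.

24 m s⁻¹

Coriolis parameter at 69°N:
f = 2Ω sin φ = 2 × 7.29×10⁻⁵ × sin 69° = 1.36×10⁻⁴ s⁻¹
Height gradient: |∂Z/∂n| = 60 m / 177000 m = 3.39×10⁻⁴
On a pressure surface, geostrophic balance gives V_g = (g/f)|∂Z/∂n|:
V_g = 9.81 × 3.39×10⁻⁴ / 1.36×10⁻⁴ = 24.4 m/s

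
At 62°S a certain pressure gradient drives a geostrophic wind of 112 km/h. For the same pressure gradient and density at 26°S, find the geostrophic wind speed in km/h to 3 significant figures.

With the same pressure gradient and density, V_g ∝ 1/f ∝ 1/sin φ.
V₂ = V₁ · sin φ₁ / sin φ₂ = 112 × sin 62° / sin 26°
V₂ = 112 × 0.8829/0.4384 = 226 km/h

226 km/h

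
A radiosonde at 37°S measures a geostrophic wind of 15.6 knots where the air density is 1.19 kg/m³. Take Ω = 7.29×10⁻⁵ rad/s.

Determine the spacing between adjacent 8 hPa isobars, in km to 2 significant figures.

Coriolis parameter at 37°S:
f = 2Ω sin φ = 2 × 7.29×10⁻⁵ × sin 37° = 8.77×10⁻⁵ s⁻¹
Wind speed in SI: 15.6 knots = 8.03 m/s
Geostrophic balance rearranged: |∂P/∂n| = f ρ V_g
|∂P/∂n| = 8.77×10⁻⁵ × 1.19 × 8.03 = 8.38×10⁻⁴ Pa/m
Isobar spacing: Δn = ΔP/|∂P/∂n| = 800 Pa / 8.38×10⁻⁴ Pa/m = 954684 m ≈ 950 km

950 km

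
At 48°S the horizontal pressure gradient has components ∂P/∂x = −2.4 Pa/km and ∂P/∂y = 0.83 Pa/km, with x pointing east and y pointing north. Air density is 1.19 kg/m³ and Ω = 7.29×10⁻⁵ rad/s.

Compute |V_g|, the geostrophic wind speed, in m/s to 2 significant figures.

20 m/s

Coriolis parameter at 48°S:
f = 2Ω sin φ = 2 × 7.29×10⁻⁵ × sin 48° = 1.08×10⁻⁴ s⁻¹
In the Southern Hemisphere f is negative: f = −1.08×10⁻⁴ s⁻¹.
Component geostrophic relations (x east, y north):
u_g = −(1/(fρ)) ∂P/∂y,  v_g = (1/(fρ)) ∂P/∂x
u_g = −(0.83×10⁻³)/(−1.08×10⁻⁴ × 1.19) = 6.44 m/s;  v_g = (−2.4×10⁻³)/(−1.08×10⁻⁴ × 1.19) = 18.6 m/s
|V_g| = √(u_g² + v_g²) = 19.7 m/s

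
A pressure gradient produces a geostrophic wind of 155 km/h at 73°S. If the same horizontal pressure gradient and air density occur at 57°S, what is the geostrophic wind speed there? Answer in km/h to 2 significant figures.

180 km/h

With the same pressure gradient and density, V_g ∝ 1/f ∝ 1/sin φ.
V₂ = V₁ · sin φ₁ / sin φ₂ = 155 × sin 73° / sin 57°
V₂ = 155 × 0.9563/0.8387 = 180 km/h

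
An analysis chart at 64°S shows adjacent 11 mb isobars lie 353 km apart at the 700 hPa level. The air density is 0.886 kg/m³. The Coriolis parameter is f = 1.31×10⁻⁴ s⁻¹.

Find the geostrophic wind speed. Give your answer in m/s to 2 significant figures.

27 m/s

Pressure gradient: |∂P/∂n| = 1100 Pa / 353000 m = 3.12×10⁻³ Pa/m
Geostrophic balance (pressure-gradient force = Coriolis force):
V_g = (1/(fρ)) |∂P/∂n| = 3.12×10⁻³ / (1.31×10⁻⁴ × 0.886) = 26.8 m/s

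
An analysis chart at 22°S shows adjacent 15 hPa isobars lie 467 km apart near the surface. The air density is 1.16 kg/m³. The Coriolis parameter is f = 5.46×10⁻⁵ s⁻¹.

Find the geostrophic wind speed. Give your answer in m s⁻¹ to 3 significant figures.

50.7 m s⁻¹

Pressure gradient: |∂P/∂n| = 1500 Pa / 467000 m = 3.21×10⁻³ Pa/m
Geostrophic balance (pressure-gradient force = Coriolis force):
V_g = (1/(fρ)) |∂P/∂n| = 3.21×10⁻³ / (5.46×10⁻⁵ × 1.16) = 50.7 m/s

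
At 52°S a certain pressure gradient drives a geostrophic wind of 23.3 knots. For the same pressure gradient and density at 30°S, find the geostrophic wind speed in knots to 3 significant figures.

36.7 knots

With the same pressure gradient and density, V_g ∝ 1/f ∝ 1/sin φ.
V₂ = V₁ · sin φ₁ / sin φ₂ = 23.3 × sin 52° / sin 30°
V₂ = 23.3 × 0.7880/0.5000 = 36.7 knots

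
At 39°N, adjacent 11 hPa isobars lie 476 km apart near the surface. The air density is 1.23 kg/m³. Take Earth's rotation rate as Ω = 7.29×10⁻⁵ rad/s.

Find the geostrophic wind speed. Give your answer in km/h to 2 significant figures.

74 km/h

Coriolis parameter at 39°N:
f = 2Ω sin φ = 2 × 7.29×10⁻⁵ × sin 39° = 9.18×10⁻⁵ s⁻¹
Pressure gradient: |∂P/∂n| = 1100 Pa / 476000 m = 2.31×10⁻³ Pa/m
Geostrophic balance (pressure-gradient force = Coriolis force):
V_g = (1/(fρ)) |∂P/∂n| = 2.31×10⁻³ / (9.18×10⁻⁵ × 1.23) = 20.5 m/s
Converting: 20.5 m/s × 3.6 = 74 km/h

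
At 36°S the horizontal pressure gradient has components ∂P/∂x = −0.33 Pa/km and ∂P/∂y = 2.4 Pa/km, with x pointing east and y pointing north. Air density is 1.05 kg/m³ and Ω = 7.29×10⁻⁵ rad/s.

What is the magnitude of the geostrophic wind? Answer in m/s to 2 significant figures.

Coriolis parameter at 36°S:
f = 2Ω sin φ = 2 × 7.29×10⁻⁵ × sin 36° = 8.57×10⁻⁵ s⁻¹
In the Southern Hemisphere f is negative: f = −8.57×10⁻⁵ s⁻¹.
Component geostrophic relations (x east, y north):
u_g = −(1/(fρ)) ∂P/∂y,  v_g = (1/(fρ)) ∂P/∂x
u_g = −(2.4×10⁻³)/(−8.57×10⁻⁵ × 1.05) = 26.7 m/s;  v_g = (−0.33×10⁻³)/(−8.57×10⁻⁵ × 1.05) = 3.67 m/s
|V_g| = √(u_g² + v_g²) = 26.9 m/s

27 m/s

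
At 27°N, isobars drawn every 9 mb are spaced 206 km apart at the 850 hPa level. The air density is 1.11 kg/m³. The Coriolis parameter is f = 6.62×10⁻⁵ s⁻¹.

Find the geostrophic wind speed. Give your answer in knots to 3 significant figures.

116 knots

Pressure gradient: |∂P/∂n| = 900 Pa / 206000 m = 4.37×10⁻³ Pa/m
Geostrophic balance (pressure-gradient force = Coriolis force):
V_g = (1/(fρ)) |∂P/∂n| = 4.37×10⁻³ / (6.62×10⁻⁵ × 1.11) = 59.5 m/s
Converting: 59.5 m/s × 1.944 = 116 knots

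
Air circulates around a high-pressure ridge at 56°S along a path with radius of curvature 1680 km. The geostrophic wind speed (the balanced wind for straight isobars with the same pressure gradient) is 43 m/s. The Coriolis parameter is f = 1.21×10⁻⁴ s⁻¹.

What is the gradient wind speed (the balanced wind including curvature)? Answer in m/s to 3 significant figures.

Around a high, pressure-gradient force acts outward with centrifugal, so Coriolis balances both:
fV = (1/ρ)|∂P/∂n| + V²/R  →  V² − fR·V + fR·V_g = 0
With fR = 1.21×10⁻⁴ × 1680×10³ m = 203 m/s:
V = [fR − √((fR)² − 4 fR V_g)]/2 = [203 − √(203² − 4×203×43)]/2 = 61.8 m/s
Supergeostrophic (V > V_g = 43 m/s), as expected around a high.

61.8 m/s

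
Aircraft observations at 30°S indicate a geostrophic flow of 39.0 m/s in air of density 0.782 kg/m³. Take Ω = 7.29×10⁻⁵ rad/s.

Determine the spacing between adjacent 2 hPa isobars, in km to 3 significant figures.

90.0 km

Coriolis parameter at 30°S:
f = 2Ω sin φ = 2 × 7.29×10⁻⁵ × sin 30° = 7.29×10⁻⁵ s⁻¹
Geostrophic balance rearranged: |∂P/∂n| = f ρ V_g
|∂P/∂n| = 7.29×10⁻⁵ × 0.782 × 39.0 = 2.22×10⁻³ Pa/m
Isobar spacing: Δn = ΔP/|∂P/∂n| = 200 Pa / 2.22×10⁻³ Pa/m = 89956 m ≈ 90.0 km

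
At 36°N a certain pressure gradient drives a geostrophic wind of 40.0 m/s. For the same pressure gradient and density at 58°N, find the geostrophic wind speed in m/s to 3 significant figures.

27.7 m/s

With the same pressure gradient and density, V_g ∝ 1/f ∝ 1/sin φ.
V₂ = V₁ · sin φ₁ / sin φ₂ = 40.0 × sin 36° / sin 58°
V₂ = 40.0 × 0.5878/0.8480 = 27.7 m/s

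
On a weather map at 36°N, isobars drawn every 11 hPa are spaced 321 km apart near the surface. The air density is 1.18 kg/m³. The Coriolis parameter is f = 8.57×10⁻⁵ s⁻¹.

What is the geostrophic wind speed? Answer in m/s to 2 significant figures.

Pressure gradient: |∂P/∂n| = 1100 Pa / 321000 m = 3.43×10⁻³ Pa/m
Geostrophic balance (pressure-gradient force = Coriolis force):
V_g = (1/(fρ)) |∂P/∂n| = 3.43×10⁻³ / (8.57×10⁻⁵ × 1.18) = 33.9 m/s

34 m/s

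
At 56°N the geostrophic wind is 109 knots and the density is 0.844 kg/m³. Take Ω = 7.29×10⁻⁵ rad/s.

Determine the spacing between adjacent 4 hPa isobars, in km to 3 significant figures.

69.9 km

Coriolis parameter at 56°N:
f = 2Ω sin φ = 2 × 7.29×10⁻⁵ × sin 56° = 1.21×10⁻⁴ s⁻¹
Wind speed in SI: 109 knots = 56.1 m/s
Geostrophic balance rearranged: |∂P/∂n| = f ρ V_g
|∂P/∂n| = 1.21×10⁻⁴ × 0.844 × 56.1 = 5.72×10⁻³ Pa/m
Isobar spacing: Δn = ΔP/|∂P/∂n| = 400 Pa / 5.72×10⁻³ Pa/m = 69923 m ≈ 69.9 km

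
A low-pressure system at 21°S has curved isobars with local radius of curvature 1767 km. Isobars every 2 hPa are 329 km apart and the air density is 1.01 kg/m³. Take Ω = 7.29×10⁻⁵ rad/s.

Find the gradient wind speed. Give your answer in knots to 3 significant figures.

Coriolis parameter at 21°S:
f = 2Ω sin φ = 2 × 7.29×10⁻⁵ × sin 21° = 5.23×10⁻⁵ s⁻¹
Pressure gradient: |∂P/∂n| = 200 Pa / 329000 m = 6.08×10⁻⁴ Pa/m
Geostrophic speed: V_g = |∂P/∂n|/(fρ) = 6.08×10⁻⁴/(5.23×10⁻⁵ × 1.01) = 11.5 m/s
Around a low, centrifugal force acts outward with Coriolis, so pressure-gradient force balances both:
(1/ρ)|∂P/∂n| = fV + V²/R  →  V² + fR·V − fR·V_g = 0
With fR = 5.23×10⁻⁵ × 1767×10³ m = 92.3 m/s:
V = [−fR + √((fR)² + 4 fR V_g)]/2 = [−92.3 + √(92.3² + 4×92.3×11.5)]/2 = 10.4 m/s
Subgeostrophic (V < V_g = 11.5 m/s), as expected around a low.
Converting: 10.4 m/s × 1.944 = 20.1 knots

20.1 knots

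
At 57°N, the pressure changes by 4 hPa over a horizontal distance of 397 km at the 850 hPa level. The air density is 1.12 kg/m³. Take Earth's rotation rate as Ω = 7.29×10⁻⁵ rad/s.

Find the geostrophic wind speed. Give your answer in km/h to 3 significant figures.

26.5 km/h

Coriolis parameter at 57°N:
f = 2Ω sin φ = 2 × 7.29×10⁻⁵ × sin 57° = 1.22×10⁻⁴ s⁻¹
Pressure gradient: |∂P/∂n| = 400 Pa / 397000 m = 1.01×10⁻³ Pa/m
Geostrophic balance (pressure-gradient force = Coriolis force):
V_g = (1/(fρ)) |∂P/∂n| = 1.01×10⁻³ / (1.22×10⁻⁴ × 1.12) = 7.36 m/s
Converting: 7.36 m/s × 3.6 = 26.5 km/h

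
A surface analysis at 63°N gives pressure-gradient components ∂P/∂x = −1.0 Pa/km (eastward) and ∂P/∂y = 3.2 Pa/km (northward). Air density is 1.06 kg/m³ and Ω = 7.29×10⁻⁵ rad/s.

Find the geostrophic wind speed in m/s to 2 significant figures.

24 m/s

Coriolis parameter at 63°N:
f = 2Ω sin φ = 2 × 7.29×10⁻⁵ × sin 63° = 1.30×10⁻⁴ s⁻¹
Component geostrophic relations (x east, y north):
u_g = −(1/(fρ)) ∂P/∂y,  v_g = (1/(fρ)) ∂P/∂x
u_g = −(3.2×10⁻³)/(1.30×10⁻⁴ × 1.06) = −23.2 m/s;  v_g = (−1.0×10⁻³)/(1.30×10⁻⁴ × 1.06) = −7.26 m/s
|V_g| = √(u_g² + v_g²) = 24.3 m/s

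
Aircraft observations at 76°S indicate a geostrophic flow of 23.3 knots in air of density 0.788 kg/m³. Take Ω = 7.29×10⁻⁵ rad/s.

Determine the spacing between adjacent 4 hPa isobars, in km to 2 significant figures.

Coriolis parameter at 76°S:
f = 2Ω sin φ = 2 × 7.29×10⁻⁵ × sin 76° = 1.41×10⁻⁴ s⁻¹
Wind speed in SI: 23.3 knots = 12.0 m/s
Geostrophic balance rearranged: |∂P/∂n| = f ρ V_g
|∂P/∂n| = 1.41×10⁻⁴ × 0.788 × 12.0 = 1.34×10⁻³ Pa/m
Isobar spacing: Δn = ΔP/|∂P/∂n| = 400 Pa / 1.34×10⁻³ Pa/m = 299349 m ≈ 300 km

300 km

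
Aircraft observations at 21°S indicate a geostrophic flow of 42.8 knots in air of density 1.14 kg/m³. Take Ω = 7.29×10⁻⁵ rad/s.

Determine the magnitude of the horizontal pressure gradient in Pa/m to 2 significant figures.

1.3×10⁻³ Pa/m

Coriolis parameter at 21°S:
f = 2Ω sin φ = 2 × 7.29×10⁻⁵ × sin 21° = 5.23×10⁻⁵ s⁻¹
Wind speed in SI: 42.8 knots = 22.0 m/s
Geostrophic balance rearranged: |∂P/∂n| = f ρ V_g
|∂P/∂n| = 5.23×10⁻⁵ × 1.14 × 22.0 = 1.31×10⁻³ Pa/m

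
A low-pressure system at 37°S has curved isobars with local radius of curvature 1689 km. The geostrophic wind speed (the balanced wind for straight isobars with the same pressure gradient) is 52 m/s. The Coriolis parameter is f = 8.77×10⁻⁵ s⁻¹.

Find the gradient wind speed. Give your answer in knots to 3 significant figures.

Around a low, centrifugal force acts outward with Coriolis, so pressure-gradient force balances both:
(1/ρ)|∂P/∂n| = fV + V²/R  →  V² + fR·V − fR·V_g = 0
With fR = 8.77×10⁻⁵ × 1689×10³ m = 148 m/s:
V = [−fR + √((fR)² + 4 fR V_g)]/2 = [−148 + √(148² + 4×148×52)]/2 = 40.8 m/s
Subgeostrophic (V < V_g = 52 m/s), as expected around a low.
Converting: 40.8 m/s × 1.944 = 79.3 knots

79.3 knots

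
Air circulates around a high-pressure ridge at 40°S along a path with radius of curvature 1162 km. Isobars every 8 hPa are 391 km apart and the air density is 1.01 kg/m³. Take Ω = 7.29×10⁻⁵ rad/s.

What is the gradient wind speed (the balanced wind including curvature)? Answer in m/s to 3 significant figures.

Coriolis parameter at 40°S:
f = 2Ω sin φ = 2 × 7.29×10⁻⁵ × sin 40° = 9.37×10⁻⁵ s⁻¹
Pressure gradient: |∂P/∂n| = 800 Pa / 391000 m = 2.05×10⁻³ Pa/m
Geostrophic speed: V_g = |∂P/∂n|/(fρ) = 2.05×10⁻³/(9.37×10⁻⁵ × 1.01) = 21.6 m/s
Around a high, pressure-gradient force acts outward with centrifugal, so Coriolis balances both:
fV = (1/ρ)|∂P/∂n| + V²/R  →  V² − fR·V + fR·V_g = 0
With fR = 9.37×10⁻⁵ × 1162×10³ m = 109 m/s:
V = [fR − √((fR)² − 4 fR V_g)]/2 = [109 − √(109² − 4×109×21.6)]/2 = 29.7 m/s
Supergeostrophic (V > V_g = 21.6 m/s), as expected around a high.

29.7 m/s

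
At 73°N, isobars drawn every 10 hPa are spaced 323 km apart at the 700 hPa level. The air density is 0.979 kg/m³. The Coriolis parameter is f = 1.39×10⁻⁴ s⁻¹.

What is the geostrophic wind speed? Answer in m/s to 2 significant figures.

23 m/s

Pressure gradient: |∂P/∂n| = 1000 Pa / 323000 m = 3.10×10⁻³ Pa/m
Geostrophic balance (pressure-gradient force = Coriolis force):
V_g = (1/(fρ)) |∂P/∂n| = 3.10×10⁻³ / (1.39×10⁻⁴ × 0.979) = 22.8 m/s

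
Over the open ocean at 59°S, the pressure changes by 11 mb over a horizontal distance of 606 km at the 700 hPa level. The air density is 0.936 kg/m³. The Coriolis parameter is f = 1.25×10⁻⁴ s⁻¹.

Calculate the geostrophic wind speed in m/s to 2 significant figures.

16 m/s

Pressure gradient: |∂P/∂n| = 1100 Pa / 606000 m = 1.82×10⁻³ Pa/m
Geostrophic balance (pressure-gradient force = Coriolis force):
V_g = (1/(fρ)) |∂P/∂n| = 1.82×10⁻³ / (1.25×10⁻⁴ × 0.936) = 15.5 m/s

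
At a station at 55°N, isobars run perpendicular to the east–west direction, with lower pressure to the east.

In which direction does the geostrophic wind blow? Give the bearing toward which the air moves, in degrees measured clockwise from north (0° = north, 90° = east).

180°

The pressure-gradient force points toward the east (bearing 090°).
Geostrophic balance: in the Northern Hemisphere the Coriolis force deflects motion to the right, so the geostrophic wind blows 90° to the right of the pressure-gradient force (low pressure on the left).
Rotating 090° by 90° clockwise gives 180° — the wind blows toward the south.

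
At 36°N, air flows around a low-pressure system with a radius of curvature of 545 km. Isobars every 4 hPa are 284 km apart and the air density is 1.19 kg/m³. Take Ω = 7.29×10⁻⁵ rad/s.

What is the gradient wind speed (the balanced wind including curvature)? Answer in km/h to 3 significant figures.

40.1 km/h

Coriolis parameter at 36°N:
f = 2Ω sin φ = 2 × 7.29×10⁻⁵ × sin 36° = 8.57×10⁻⁵ s⁻¹
Pressure gradient: |∂P/∂n| = 400 Pa / 284000 m = 1.41×10⁻³ Pa/m
Geostrophic speed: V_g = |∂P/∂n|/(fρ) = 1.41×10⁻³/(8.57×10⁻⁵ × 1.19) = 13.8 m/s
Around a low, centrifugal force acts outward with Coriolis, so pressure-gradient force balances both:
(1/ρ)|∂P/∂n| = fV + V²/R  →  V² + fR·V − fR·V_g = 0
With fR = 8.57×10⁻⁵ × 545×10³ m = 46.7 m/s:
V = [−fR + √((fR)² + 4 fR V_g)]/2 = [−46.7 + √(46.7² + 4×46.7×13.8)]/2 = 11.1 m/s
Subgeostrophic (V < V_g = 13.8 m/s), as expected around a low.
Converting: 11.1 m/s × 3.6 = 40.1 km/h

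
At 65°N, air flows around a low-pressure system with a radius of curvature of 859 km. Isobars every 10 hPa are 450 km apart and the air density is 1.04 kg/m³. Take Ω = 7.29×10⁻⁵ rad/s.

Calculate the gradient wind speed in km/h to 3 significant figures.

51.7 km/h

Coriolis parameter at 65°N:
f = 2Ω sin φ = 2 × 7.29×10⁻⁵ × sin 65° = 1.32×10⁻⁴ s⁻¹
Pressure gradient: |∂P/∂n| = 1000 Pa / 450000 m = 2.22×10⁻³ Pa/m
Geostrophic speed: V_g = |∂P/∂n|/(fρ) = 2.22×10⁻³/(1.32×10⁻⁴ × 1.04) = 16.2 m/s
Around a low, centrifugal force acts outward with Coriolis, so pressure-gradient force balances both:
(1/ρ)|∂P/∂n| = fV + V²/R  →  V² + fR·V − fR·V_g = 0
With fR = 1.32×10⁻⁴ × 859×10³ m = 114 m/s:
V = [−fR + √((fR)² + 4 fR V_g)]/2 = [−114 + √(114² + 4×114×16.2)]/2 = 14.4 m/s
Subgeostrophic (V < V_g = 16.2 m/s), as expected around a low.
Converting: 14.4 m/s × 3.6 = 51.7 km/h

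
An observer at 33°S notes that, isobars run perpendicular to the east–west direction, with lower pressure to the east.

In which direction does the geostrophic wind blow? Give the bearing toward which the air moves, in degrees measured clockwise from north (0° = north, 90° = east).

The pressure-gradient force points toward the east (bearing 090°).
Geostrophic balance: in the Southern Hemisphere the Coriolis force deflects motion to the left, so the geostrophic wind blows 90° to the left of the pressure-gradient force (low pressure on the right).
Rotating 090° by 90° counterclockwise gives 000° — the wind blows toward the north.

000°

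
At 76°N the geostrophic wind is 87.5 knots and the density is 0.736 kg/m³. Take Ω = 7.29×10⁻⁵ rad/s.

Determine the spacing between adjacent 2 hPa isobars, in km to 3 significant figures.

42.7 km

Coriolis parameter at 76°N:
f = 2Ω sin φ = 2 × 7.29×10⁻⁵ × sin 76° = 1.41×10⁻⁴ s⁻¹
Wind speed in SI: 87.5 knots = 45.0 m/s
Geostrophic balance rearranged: |∂P/∂n| = f ρ V_g
|∂P/∂n| = 1.41×10⁻⁴ × 0.736 × 45.0 = 4.69×10⁻³ Pa/m
Isobar spacing: Δn = ΔP/|∂P/∂n| = 200 Pa / 4.69×10⁻³ Pa/m = 42672 m ≈ 42.7 km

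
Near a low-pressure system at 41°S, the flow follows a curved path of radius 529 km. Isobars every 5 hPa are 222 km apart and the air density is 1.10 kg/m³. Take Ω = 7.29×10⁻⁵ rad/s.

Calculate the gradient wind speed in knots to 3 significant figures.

Coriolis parameter at 41°S:
f = 2Ω sin φ = 2 × 7.29×10⁻⁵ × sin 41° = 9.57×10⁻⁵ s⁻¹
Pressure gradient: |∂P/∂n| = 500 Pa / 222000 m = 2.25×10⁻³ Pa/m
Geostrophic speed: V_g = |∂P/∂n|/(fρ) = 2.25×10⁻³/(9.57×10⁻⁵ × 1.10) = 21.4 m/s
Around a low, centrifugal force acts outward with Coriolis, so pressure-gradient force balances both:
(1/ρ)|∂P/∂n| = fV + V²/R  →  V² + fR·V − fR·V_g = 0
With fR = 9.57×10⁻⁵ × 529×10³ m = 50.6 m/s:
V = [−fR + √((fR)² + 4 fR V_g)]/2 = [−50.6 + √(50.6² + 4×50.6×21.4)]/2 = 16.2 m/s
Subgeostrophic (V < V_g = 21.4 m/s), as expected around a low.
Converting: 16.2 m/s × 1.944 = 31.5 knots

31.5 knots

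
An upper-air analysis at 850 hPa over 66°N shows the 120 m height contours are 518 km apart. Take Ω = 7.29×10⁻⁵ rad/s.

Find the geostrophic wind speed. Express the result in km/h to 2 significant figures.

61 km/h

Coriolis parameter at 66°N:
f = 2Ω sin φ = 2 × 7.29×10⁻⁵ × sin 66° = 1.33×10⁻⁴ s⁻¹
Height gradient: |∂Z/∂n| = 120 m / 518000 m = 2.32×10⁻⁴
On a pressure surface, geostrophic balance gives V_g = (g/f)|∂Z/∂n|:
V_g = 9.81 × 2.32×10⁻⁴ / 1.33×10⁻⁴ = 17.1 m/s
Converting: 17.1 m/s × 3.6 = 61 km/h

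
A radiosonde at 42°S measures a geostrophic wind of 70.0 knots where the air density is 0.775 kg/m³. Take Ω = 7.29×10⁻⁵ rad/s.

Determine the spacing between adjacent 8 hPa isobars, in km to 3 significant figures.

Coriolis parameter at 42°S:
f = 2Ω sin φ = 2 × 7.29×10⁻⁵ × sin 42° = 9.76×10⁻⁵ s⁻¹
Wind speed in SI: 70.0 knots = 36.0 m/s
Geostrophic balance rearranged: |∂P/∂n| = f ρ V_g
|∂P/∂n| = 9.76×10⁻⁵ × 0.775 × 36.0 = 2.72×10⁻³ Pa/m
Isobar spacing: Δn = ΔP/|∂P/∂n| = 800 Pa / 2.72×10⁻³ Pa/m = 293822 m ≈ 294 km

294 km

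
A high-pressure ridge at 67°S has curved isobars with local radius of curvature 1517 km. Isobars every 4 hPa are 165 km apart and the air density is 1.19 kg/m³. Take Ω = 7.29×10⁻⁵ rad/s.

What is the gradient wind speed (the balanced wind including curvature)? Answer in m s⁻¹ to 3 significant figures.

16.5 m s⁻¹

Coriolis parameter at 67°S:
f = 2Ω sin φ = 2 × 7.29×10⁻⁵ × sin 67° = 1.34×10⁻⁴ s⁻¹
Pressure gradient: |∂P/∂n| = 400 Pa / 165000 m = 2.42×10⁻³ Pa/m
Geostrophic speed: V_g = |∂P/∂n|/(fρ) = 2.42×10⁻³/(1.34×10⁻⁴ × 1.19) = 15.2 m/s
Around a high, pressure-gradient force acts outward with centrifugal, so Coriolis balances both:
fV = (1/ρ)|∂P/∂n| + V²/R  →  V² − fR·V + fR·V_g = 0
With fR = 1.34×10⁻⁴ × 1517×10³ m = 204 m/s:
V = [fR − √((fR)² − 4 fR V_g)]/2 = [204 − √(204² − 4×204×15.2)]/2 = 16.5 m/s
Supergeostrophic (V > V_g = 15.2 m/s), as expected around a high.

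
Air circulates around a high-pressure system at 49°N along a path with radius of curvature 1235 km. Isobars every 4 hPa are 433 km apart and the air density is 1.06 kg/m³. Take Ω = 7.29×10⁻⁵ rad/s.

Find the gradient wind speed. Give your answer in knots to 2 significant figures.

Coriolis parameter at 49°N:
f = 2Ω sin φ = 2 × 7.29×10⁻⁵ × sin 49° = 1.10×10⁻⁴ s⁻¹
Pressure gradient: |∂P/∂n| = 400 Pa / 433000 m = 9.24×10⁻⁴ Pa/m
Geostrophic speed: V_g = |∂P/∂n|/(fρ) = 9.24×10⁻⁴/(1.10×10⁻⁴ × 1.06) = 7.92 m/s
Around a high, pressure-gradient force acts outward with centrifugal, so Coriolis balances both:
fV = (1/ρ)|∂P/∂n| + V²/R  →  V² − fR·V + fR·V_g = 0
With fR = 1.10×10⁻⁴ × 1235×10³ m = 136 m/s:
V = [fR − √((fR)² − 4 fR V_g)]/2 = [136 − √(136² − 4×136×7.92)]/2 = 8.44 m/s
Supergeostrophic (V > V_g = 7.92 m/s), as expected around a high.
Converting: 8.44 m/s × 1.944 = 16 knots

16 knots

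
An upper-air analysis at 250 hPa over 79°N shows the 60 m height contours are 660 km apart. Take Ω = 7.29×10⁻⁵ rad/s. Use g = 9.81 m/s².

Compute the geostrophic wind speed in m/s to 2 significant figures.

Coriolis parameter at 79°N:
f = 2Ω sin φ = 2 × 7.29×10⁻⁵ × sin 79° = 1.43×10⁻⁴ s⁻¹
Height gradient: |∂Z/∂n| = 60 m / 660000 m = 9.09×10⁻⁵
On a pressure surface, geostrophic balance gives V_g = (g/f)|∂Z/∂n|:
V_g = 9.81 × 9.09×10⁻⁵ / 1.43×10⁻⁴ = 6.23 m/s

6.2 m/s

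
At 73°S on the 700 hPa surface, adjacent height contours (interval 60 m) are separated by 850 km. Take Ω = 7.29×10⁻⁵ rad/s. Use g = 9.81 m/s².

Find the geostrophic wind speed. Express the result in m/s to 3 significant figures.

4.97 m/s

Coriolis parameter at 73°S:
f = 2Ω sin φ = 2 × 7.29×10⁻⁵ × sin 73° = 1.39×10⁻⁴ s⁻¹
Height gradient: |∂Z/∂n| = 60 m / 850000 m = 7.06×10⁻⁵
On a pressure surface, geostrophic balance gives V_g = (g/f)|∂Z/∂n|:
V_g = 9.81 × 7.06×10⁻⁵ / 1.39×10⁻⁴ = 4.97 m/s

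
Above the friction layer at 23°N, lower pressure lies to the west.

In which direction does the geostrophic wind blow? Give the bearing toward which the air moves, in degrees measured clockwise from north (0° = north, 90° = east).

000°

The pressure-gradient force points toward the west (bearing 270°).
Geostrophic balance: in the Northern Hemisphere the Coriolis force deflects motion to the right, so the geostrophic wind blows 90° to the right of the pressure-gradient force (low pressure on the left).
Rotating 270° by 90° clockwise gives 000° — the wind blows toward the north.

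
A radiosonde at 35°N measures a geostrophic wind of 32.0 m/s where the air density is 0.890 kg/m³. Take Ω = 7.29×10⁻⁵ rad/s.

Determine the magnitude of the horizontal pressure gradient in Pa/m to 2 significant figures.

2.4×10⁻³ Pa/m

Coriolis parameter at 35°N:
f = 2Ω sin φ = 2 × 7.29×10⁻⁵ × sin 35° = 8.36×10⁻⁵ s⁻¹
Geostrophic balance rearranged: |∂P/∂n| = f ρ V_g
|∂P/∂n| = 8.36×10⁻⁵ × 0.890 × 32.0 = 2.38×10⁻³ Pa/m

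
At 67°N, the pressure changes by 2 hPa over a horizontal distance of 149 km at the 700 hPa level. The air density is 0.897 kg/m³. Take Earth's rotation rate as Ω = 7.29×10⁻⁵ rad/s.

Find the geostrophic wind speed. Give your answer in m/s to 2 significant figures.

Coriolis parameter at 67°N:
f = 2Ω sin φ = 2 × 7.29×10⁻⁵ × sin 67° = 1.34×10⁻⁴ s⁻¹
Pressure gradient: |∂P/∂n| = 200 Pa / 149000 m = 1.34×10⁻³ Pa/m
Geostrophic balance (pressure-gradient force = Coriolis force):
V_g = (1/(fρ)) |∂P/∂n| = 1.34×10⁻³ / (1.34×10⁻⁴ × 0.897) = 11.1 m/s

11 m/s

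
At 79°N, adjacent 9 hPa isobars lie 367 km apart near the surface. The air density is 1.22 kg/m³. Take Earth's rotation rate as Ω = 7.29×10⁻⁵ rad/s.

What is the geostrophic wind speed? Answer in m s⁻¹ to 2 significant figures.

Coriolis parameter at 79°N:
f = 2Ω sin φ = 2 × 7.29×10⁻⁵ × sin 79° = 1.43×10⁻⁴ s⁻¹
Pressure gradient: |∂P/∂n| = 900 Pa / 367000 m = 2.45×10⁻³ Pa/m
Geostrophic balance (pressure-gradient force = Coriolis force):
V_g = (1/(fρ)) |∂P/∂n| = 2.45×10⁻³ / (1.43×10⁻⁴ × 1.22) = 14.0 m/s

14 m s⁻¹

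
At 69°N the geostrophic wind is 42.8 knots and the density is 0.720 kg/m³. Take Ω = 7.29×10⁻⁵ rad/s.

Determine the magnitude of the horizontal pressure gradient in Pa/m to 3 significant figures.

2.16×10⁻³ Pa/m

Coriolis parameter at 69°N:
f = 2Ω sin φ = 2 × 7.29×10⁻⁵ × sin 69° = 1.36×10⁻⁴ s⁻¹
Wind speed in SI: 42.8 knots = 22.0 m/s
Geostrophic balance rearranged: |∂P/∂n| = f ρ V_g
|∂P/∂n| = 1.36×10⁻⁴ × 0.720 × 22.0 = 2.16×10⁻³ Pa/m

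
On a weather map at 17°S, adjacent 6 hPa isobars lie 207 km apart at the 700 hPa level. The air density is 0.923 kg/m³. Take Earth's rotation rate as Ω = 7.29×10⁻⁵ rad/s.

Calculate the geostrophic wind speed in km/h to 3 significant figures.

265 km/h

Coriolis parameter at 17°S:
f = 2Ω sin φ = 2 × 7.29×10⁻⁵ × sin 17° = 4.26×10⁻⁵ s⁻¹
Pressure gradient: |∂P/∂n| = 600 Pa / 207000 m = 2.90×10⁻³ Pa/m
Geostrophic balance (pressure-gradient force = Coriolis force):
V_g = (1/(fρ)) |∂P/∂n| = 2.90×10⁻³ / (4.26×10⁻⁵ × 0.923) = 73.7 m/s
Converting: 73.7 m/s × 3.6 = 265 km/h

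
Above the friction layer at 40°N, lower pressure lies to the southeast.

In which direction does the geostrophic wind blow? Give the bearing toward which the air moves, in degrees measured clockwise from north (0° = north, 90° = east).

225°

The pressure-gradient force points toward the southeast (bearing 135°).
Geostrophic balance: in the Northern Hemisphere the Coriolis force deflects motion to the right, so the geostrophic wind blows 90° to the right of the pressure-gradient force (low pressure on the left).
Rotating 135° by 90° clockwise gives 225° — the wind blows toward the southwest.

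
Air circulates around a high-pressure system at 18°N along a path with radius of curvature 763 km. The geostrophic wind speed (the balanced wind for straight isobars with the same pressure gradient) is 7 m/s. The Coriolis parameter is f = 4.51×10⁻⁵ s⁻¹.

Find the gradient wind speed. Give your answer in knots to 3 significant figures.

19.0 knots

Around a high, pressure-gradient force acts outward with centrifugal, so Coriolis balances both:
fV = (1/ρ)|∂P/∂n| + V²/R  →  V² − fR·V + fR·V_g = 0
With fR = 4.51×10⁻⁵ × 763×10³ m = 34.4 m/s:
V = [fR − √((fR)² − 4 fR V_g)]/2 = [34.4 − √(34.4² − 4×34.4×7)]/2 = 9.78 m/s
Supergeostrophic (V > V_g = 7 m/s), as expected around a high.
Converting: 9.78 m/s × 1.944 = 19.0 knots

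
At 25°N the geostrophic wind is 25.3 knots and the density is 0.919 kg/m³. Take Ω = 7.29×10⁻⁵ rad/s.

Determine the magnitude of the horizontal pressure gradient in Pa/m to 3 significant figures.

7.37×10⁻⁴ Pa/m

Coriolis parameter at 25°N:
f = 2Ω sin φ = 2 × 7.29×10⁻⁵ × sin 25° = 6.16×10⁻⁵ s⁻¹
Wind speed in SI: 25.3 knots = 13.0 m/s
Geostrophic balance rearranged: |∂P/∂n| = f ρ V_g
|∂P/∂n| = 6.16×10⁻⁵ × 0.919 × 13.0 = 7.37×10⁻⁴ Pa/m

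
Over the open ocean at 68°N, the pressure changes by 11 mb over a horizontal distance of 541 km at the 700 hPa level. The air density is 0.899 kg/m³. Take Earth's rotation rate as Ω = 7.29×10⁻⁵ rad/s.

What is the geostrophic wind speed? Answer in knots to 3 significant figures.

Coriolis parameter at 68°N:
f = 2Ω sin φ = 2 × 7.29×10⁻⁵ × sin 68° = 1.35×10⁻⁴ s⁻¹
Pressure gradient: |∂P/∂n| = 1100 Pa / 541000 m = 2.03×10⁻³ Pa/m
Geostrophic balance (pressure-gradient force = Coriolis force):
V_g = (1/(fρ)) |∂P/∂n| = 2.03×10⁻³ / (1.35×10⁻⁴ × 0.899) = 16.7 m/s
Converting: 16.7 m/s × 1.944 = 32.5 knots

32.5 knots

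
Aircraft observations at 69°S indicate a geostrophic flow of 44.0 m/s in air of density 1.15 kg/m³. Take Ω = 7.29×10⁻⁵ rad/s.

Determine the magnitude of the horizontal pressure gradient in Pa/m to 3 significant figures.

Coriolis parameter at 69°S:
f = 2Ω sin φ = 2 × 7.29×10⁻⁵ × sin 69° = 1.36×10⁻⁴ s⁻¹
Geostrophic balance rearranged: |∂P/∂n| = f ρ V_g
|∂P/∂n| = 1.36×10⁻⁴ × 1.15 × 44.0 = 6.89×10⁻³ Pa/m

6.89×10⁻³ Pa/m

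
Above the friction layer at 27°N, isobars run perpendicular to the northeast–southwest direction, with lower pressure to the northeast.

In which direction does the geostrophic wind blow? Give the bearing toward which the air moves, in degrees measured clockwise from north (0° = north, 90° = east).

The pressure-gradient force points toward the northeast (bearing 045°).
Geostrophic balance: in the Northern Hemisphere the Coriolis force deflects motion to the right, so the geostrophic wind blows 90° to the right of the pressure-gradient force (low pressure on the left).
Rotating 045° by 90° clockwise gives 135° — the wind blows toward the southeast.

135°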